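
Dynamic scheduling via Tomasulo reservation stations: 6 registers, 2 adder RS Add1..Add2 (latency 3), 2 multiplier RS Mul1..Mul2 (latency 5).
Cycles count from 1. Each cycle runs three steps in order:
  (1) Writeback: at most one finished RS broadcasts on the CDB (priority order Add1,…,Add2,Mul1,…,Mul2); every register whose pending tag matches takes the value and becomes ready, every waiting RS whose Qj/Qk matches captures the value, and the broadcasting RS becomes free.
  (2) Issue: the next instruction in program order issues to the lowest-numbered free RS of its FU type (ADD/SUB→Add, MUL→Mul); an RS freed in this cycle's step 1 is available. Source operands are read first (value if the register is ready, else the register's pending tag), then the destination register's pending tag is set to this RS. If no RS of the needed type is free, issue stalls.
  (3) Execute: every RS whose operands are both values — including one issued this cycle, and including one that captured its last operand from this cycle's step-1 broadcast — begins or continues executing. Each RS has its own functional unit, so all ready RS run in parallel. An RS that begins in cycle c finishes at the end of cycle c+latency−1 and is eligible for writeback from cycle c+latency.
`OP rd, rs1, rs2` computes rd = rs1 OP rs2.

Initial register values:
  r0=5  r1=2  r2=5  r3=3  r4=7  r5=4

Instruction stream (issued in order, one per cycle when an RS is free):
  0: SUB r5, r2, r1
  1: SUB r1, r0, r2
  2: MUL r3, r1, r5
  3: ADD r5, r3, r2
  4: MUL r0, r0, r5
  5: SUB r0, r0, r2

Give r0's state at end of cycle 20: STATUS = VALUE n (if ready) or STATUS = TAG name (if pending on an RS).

  c1: issue SUB r5<-Add1  regs: r0:5,r1:2,r2:5,r3:3,r4:7,r5:Add1
  c2: issue SUB r1<-Add2  regs: r0:5,r1:Add2,r2:5,r3:3,r4:7,r5:Add1
  c3: issue MUL r3<-Mul1  regs: r0:5,r1:Add2,r2:5,r3:Mul1,r4:7,r5:Add1
  c4: CDB Add1=3; issue ADD r5<-Add1  regs: r0:5,r1:Add2,r2:5,r3:Mul1,r4:7,r5:Add1
  c5: CDB Add2=0; issue MUL r0<-Mul2  regs: r0:Mul2,r1:0,r2:5,r3:Mul1,r4:7,r5:Add1
  c6: issue SUB r0<-Add2  regs: r0:Add2,r1:0,r2:5,r3:Mul1,r4:7,r5:Add1
  c7: -  regs: r0:Add2,r1:0,r2:5,r3:Mul1,r4:7,r5:Add1
  c8: -  regs: r0:Add2,r1:0,r2:5,r3:Mul1,r4:7,r5:Add1
  c9: -  regs: r0:Add2,r1:0,r2:5,r3:Mul1,r4:7,r5:Add1
  c10: CDB Mul1=0  regs: r0:Add2,r1:0,r2:5,r3:0,r4:7,r5:Add1
  c11: -  regs: r0:Add2,r1:0,r2:5,r3:0,r4:7,r5:Add1
  c12: -  regs: r0:Add2,r1:0,r2:5,r3:0,r4:7,r5:Add1
  c13: CDB Add1=5  regs: r0:Add2,r1:0,r2:5,r3:0,r4:7,r5:5
  c14: -  regs: r0:Add2,r1:0,r2:5,r3:0,r4:7,r5:5
  c15: -  regs: r0:Add2,r1:0,r2:5,r3:0,r4:7,r5:5
  c16: -  regs: r0:Add2,r1:0,r2:5,r3:0,r4:7,r5:5
  c17: -  regs: r0:Add2,r1:0,r2:5,r3:0,r4:7,r5:5
  c18: CDB Mul2=25  regs: r0:Add2,r1:0,r2:5,r3:0,r4:7,r5:5
  c19: -  regs: r0:Add2,r1:0,r2:5,r3:0,r4:7,r5:5
  c20: -  regs: r0:Add2,r1:0,r2:5,r3:0,r4:7,r5:5

STATUS = TAG Add2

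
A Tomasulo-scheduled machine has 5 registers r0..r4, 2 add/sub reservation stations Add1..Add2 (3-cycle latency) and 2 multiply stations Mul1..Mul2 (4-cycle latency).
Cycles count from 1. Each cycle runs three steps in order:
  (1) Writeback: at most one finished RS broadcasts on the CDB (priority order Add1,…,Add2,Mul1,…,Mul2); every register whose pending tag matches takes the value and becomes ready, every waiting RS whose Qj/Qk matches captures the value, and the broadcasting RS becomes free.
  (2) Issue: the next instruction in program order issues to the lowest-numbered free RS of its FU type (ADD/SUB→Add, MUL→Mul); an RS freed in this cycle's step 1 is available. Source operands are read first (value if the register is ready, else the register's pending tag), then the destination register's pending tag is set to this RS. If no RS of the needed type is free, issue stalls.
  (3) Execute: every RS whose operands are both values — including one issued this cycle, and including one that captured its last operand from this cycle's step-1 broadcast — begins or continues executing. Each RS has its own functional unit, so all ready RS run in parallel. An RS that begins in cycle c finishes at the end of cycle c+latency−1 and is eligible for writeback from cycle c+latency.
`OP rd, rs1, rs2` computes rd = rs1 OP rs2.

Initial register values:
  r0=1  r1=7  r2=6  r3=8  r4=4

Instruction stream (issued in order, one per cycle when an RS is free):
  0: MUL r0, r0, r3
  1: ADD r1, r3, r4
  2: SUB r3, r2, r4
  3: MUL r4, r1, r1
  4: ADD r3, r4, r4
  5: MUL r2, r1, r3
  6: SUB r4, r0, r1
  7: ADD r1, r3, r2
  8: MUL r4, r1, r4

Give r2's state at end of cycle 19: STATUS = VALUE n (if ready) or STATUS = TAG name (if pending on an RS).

  c1: issue MUL r0<-Mul1  regs: r0:Mul1,r1:7,r2:6,r3:8,r4:4
  c2: issue ADD r1<-Add1  regs: r0:Mul1,r1:Add1,r2:6,r3:8,r4:4
  c3: issue SUB r3<-Add2  regs: r0:Mul1,r1:Add1,r2:6,r3:Add2,r4:4
  c4: issue MUL r4<-Mul2  regs: r0:Mul1,r1:Add1,r2:6,r3:Add2,r4:Mul2
  c5: CDB Add1=12; issue ADD r3<-Add1  regs: r0:Mul1,r1:12,r2:6,r3:Add1,r4:Mul2
  c6: CDB Add2=2; stall  regs: r0:Mul1,r1:12,r2:6,r3:Add1,r4:Mul2
  c7: CDB Mul1=8; issue MUL r2<-Mul1  regs: r0:8,r1:12,r2:Mul1,r3:Add1,r4:Mul2
  c8: issue SUB r4<-Add2  regs: r0:8,r1:12,r2:Mul1,r3:Add1,r4:Add2
  c9: CDB Mul2=144; stall  regs: r0:8,r1:12,r2:Mul1,r3:Add1,r4:Add2
  c10: stall  regs: r0:8,r1:12,r2:Mul1,r3:Add1,r4:Add2
  c11: CDB Add2=-4; issue ADD r1<-Add2  regs: r0:8,r1:Add2,r2:Mul1,r3:Add1,r4:-4
  c12: CDB Add1=288; issue MUL r4<-Mul2  regs: r0:8,r1:Add2,r2:Mul1,r3:288,r4:Mul2
  c13: -  regs: r0:8,r1:Add2,r2:Mul1,r3:288,r4:Mul2
  c14: -  regs: r0:8,r1:Add2,r2:Mul1,r3:288,r4:Mul2
  c15: -  regs: r0:8,r1:Add2,r2:Mul1,r3:288,r4:Mul2
  c16: CDB Mul1=3456  regs: r0:8,r1:Add2,r2:3456,r3:288,r4:Mul2
  c17: -  regs: r0:8,r1:Add2,r2:3456,r3:288,r4:Mul2
  c18: -  regs: r0:8,r1:Add2,r2:3456,r3:288,r4:Mul2
  c19: CDB Add2=3744  regs: r0:8,r1:3744,r2:3456,r3:288,r4:Mul2

STATUS = VALUE 3456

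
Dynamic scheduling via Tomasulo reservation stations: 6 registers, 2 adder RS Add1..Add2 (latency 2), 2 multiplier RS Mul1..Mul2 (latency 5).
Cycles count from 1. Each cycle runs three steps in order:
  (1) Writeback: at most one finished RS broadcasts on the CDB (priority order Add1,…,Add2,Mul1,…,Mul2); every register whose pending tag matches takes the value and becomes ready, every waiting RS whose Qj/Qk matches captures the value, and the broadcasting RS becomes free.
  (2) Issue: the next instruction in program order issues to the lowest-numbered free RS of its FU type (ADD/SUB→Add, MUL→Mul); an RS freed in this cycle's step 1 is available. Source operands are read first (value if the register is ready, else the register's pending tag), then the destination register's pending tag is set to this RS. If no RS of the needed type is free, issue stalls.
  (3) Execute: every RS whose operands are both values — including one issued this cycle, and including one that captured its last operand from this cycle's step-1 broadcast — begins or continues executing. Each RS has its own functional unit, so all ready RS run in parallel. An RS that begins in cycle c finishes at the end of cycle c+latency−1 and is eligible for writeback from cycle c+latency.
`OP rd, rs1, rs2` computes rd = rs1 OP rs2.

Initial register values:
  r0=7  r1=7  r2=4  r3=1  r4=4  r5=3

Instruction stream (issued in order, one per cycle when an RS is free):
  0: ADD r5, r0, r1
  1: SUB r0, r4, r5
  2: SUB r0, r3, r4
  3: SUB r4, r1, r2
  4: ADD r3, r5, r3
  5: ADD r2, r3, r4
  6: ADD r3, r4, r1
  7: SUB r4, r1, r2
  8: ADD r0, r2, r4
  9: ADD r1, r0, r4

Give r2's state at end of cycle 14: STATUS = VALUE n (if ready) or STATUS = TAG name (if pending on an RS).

STATUS = VALUE 18

  c1: issue ADD r5<-Add1  regs: r0:7,r1:7,r2:4,r3:1,r4:4,r5:Add1
  c2: issue SUB r0<-Add2  regs: r0:Add2,r1:7,r2:4,r3:1,r4:4,r5:Add1
  c3: CDB Add1=14; issue SUB r0<-Add1  regs: r0:Add1,r1:7,r2:4,r3:1,r4:4,r5:14
  c4: stall  regs: r0:Add1,r1:7,r2:4,r3:1,r4:4,r5:14
  c5: CDB Add1=-3; issue SUB r4<-Add1  regs: r0:-3,r1:7,r2:4,r3:1,r4:Add1,r5:14
  c6: CDB Add2=-10; issue ADD r3<-Add2  regs: r0:-3,r1:7,r2:4,r3:Add2,r4:Add1,r5:14
  c7: CDB Add1=3; issue ADD r2<-Add1  regs: r0:-3,r1:7,r2:Add1,r3:Add2,r4:3,r5:14
  c8: CDB Add2=15; issue ADD r3<-Add2  regs: r0:-3,r1:7,r2:Add1,r3:Add2,r4:3,r5:14
  c9: stall  regs: r0:-3,r1:7,r2:Add1,r3:Add2,r4:3,r5:14
  c10: CDB Add1=18; issue SUB r4<-Add1  regs: r0:-3,r1:7,r2:18,r3:Add2,r4:Add1,r5:14
  c11: CDB Add2=10; issue ADD r0<-Add2  regs: r0:Add2,r1:7,r2:18,r3:10,r4:Add1,r5:14
  c12: CDB Add1=-11; issue ADD r1<-Add1  regs: r0:Add2,r1:Add1,r2:18,r3:10,r4:-11,r5:14
  c13: -  regs: r0:Add2,r1:Add1,r2:18,r3:10,r4:-11,r5:14
  c14: CDB Add2=7  regs: r0:7,r1:Add1,r2:18,r3:10,r4:-11,r5:14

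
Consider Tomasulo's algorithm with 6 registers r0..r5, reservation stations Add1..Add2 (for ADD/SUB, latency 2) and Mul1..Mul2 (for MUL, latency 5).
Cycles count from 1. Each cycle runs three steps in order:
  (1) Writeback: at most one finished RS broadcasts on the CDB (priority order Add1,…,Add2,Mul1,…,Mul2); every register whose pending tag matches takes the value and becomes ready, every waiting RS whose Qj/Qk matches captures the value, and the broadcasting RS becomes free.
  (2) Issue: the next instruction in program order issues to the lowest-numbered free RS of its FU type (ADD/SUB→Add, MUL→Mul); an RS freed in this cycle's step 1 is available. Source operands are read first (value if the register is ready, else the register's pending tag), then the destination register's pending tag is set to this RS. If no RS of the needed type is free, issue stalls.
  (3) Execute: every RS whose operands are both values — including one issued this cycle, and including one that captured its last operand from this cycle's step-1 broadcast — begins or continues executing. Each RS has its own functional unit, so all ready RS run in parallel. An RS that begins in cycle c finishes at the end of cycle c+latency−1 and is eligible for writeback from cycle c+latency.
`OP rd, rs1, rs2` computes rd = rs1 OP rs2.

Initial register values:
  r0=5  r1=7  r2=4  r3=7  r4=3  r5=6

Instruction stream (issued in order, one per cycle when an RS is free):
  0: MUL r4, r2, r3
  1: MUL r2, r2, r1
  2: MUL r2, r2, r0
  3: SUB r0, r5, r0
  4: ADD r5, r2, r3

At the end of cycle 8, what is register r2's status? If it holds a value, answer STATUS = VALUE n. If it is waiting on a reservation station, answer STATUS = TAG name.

c1: issue MUL r4<-Mul1 | r0:5,r1:7,r2:4,r3:7,r4:Mul1,r5:6
c2: issue MUL r2<-Mul2 | r0:5,r1:7,r2:Mul2,r3:7,r4:Mul1,r5:6
c3: stall | r0:5,r1:7,r2:Mul2,r3:7,r4:Mul1,r5:6
c4: stall | r0:5,r1:7,r2:Mul2,r3:7,r4:Mul1,r5:6
c5: stall | r0:5,r1:7,r2:Mul2,r3:7,r4:Mul1,r5:6
c6: CDB Mul1=28; issue MUL r2<-Mul1 | r0:5,r1:7,r2:Mul1,r3:7,r4:28,r5:6
c7: CDB Mul2=28; issue SUB r0<-Add1 | r0:Add1,r1:7,r2:Mul1,r3:7,r4:28,r5:6
c8: issue ADD r5<-Add2 | r0:Add1,r1:7,r2:Mul1,r3:7,r4:28,r5:Add2

STATUS = TAG Mul1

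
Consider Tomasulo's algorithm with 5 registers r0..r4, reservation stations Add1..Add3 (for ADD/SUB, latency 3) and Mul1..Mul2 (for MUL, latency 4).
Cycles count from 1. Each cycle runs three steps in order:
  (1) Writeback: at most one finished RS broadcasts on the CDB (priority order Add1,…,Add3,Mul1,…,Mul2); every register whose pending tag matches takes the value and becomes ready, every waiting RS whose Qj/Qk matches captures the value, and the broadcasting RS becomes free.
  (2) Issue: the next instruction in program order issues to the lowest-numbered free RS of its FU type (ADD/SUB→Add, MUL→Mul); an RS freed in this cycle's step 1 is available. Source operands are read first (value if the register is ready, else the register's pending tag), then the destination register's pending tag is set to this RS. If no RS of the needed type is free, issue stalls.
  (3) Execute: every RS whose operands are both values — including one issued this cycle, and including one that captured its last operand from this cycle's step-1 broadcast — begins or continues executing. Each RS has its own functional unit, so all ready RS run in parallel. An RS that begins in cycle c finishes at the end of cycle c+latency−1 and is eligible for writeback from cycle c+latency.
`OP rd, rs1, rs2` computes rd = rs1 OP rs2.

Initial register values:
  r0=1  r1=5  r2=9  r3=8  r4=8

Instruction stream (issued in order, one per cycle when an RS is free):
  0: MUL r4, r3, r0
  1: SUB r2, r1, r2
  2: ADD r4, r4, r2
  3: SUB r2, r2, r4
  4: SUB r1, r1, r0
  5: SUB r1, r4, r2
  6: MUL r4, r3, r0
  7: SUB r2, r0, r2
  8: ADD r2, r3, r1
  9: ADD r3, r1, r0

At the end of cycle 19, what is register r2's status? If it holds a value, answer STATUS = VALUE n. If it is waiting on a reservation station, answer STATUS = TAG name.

STATUS = VALUE 20

cycle 1: issue MUL r4<-Mul1 // r0:1,r1:5,r2:9,r3:8,r4:Mul1
cycle 2: issue SUB r2<-Add1 // r0:1,r1:5,r2:Add1,r3:8,r4:Mul1
cycle 3: issue ADD r4<-Add2 // r0:1,r1:5,r2:Add1,r3:8,r4:Add2
cycle 4: issue SUB r2<-Add3 // r0:1,r1:5,r2:Add3,r3:8,r4:Add2
cycle 5: CDB Add1=-4; issue SUB r1<-Add1 // r0:1,r1:Add1,r2:Add3,r3:8,r4:Add2
cycle 6: CDB Mul1=8; stall // r0:1,r1:Add1,r2:Add3,r3:8,r4:Add2
cycle 7: stall // r0:1,r1:Add1,r2:Add3,r3:8,r4:Add2
cycle 8: CDB Add1=4; issue SUB r1<-Add1 // r0:1,r1:Add1,r2:Add3,r3:8,r4:Add2
cycle 9: CDB Add2=4; issue MUL r4<-Mul1 // r0:1,r1:Add1,r2:Add3,r3:8,r4:Mul1
cycle 10: issue SUB r2<-Add2 // r0:1,r1:Add1,r2:Add2,r3:8,r4:Mul1
cycle 11: stall // r0:1,r1:Add1,r2:Add2,r3:8,r4:Mul1
cycle 12: CDB Add3=-8; issue ADD r2<-Add3 // r0:1,r1:Add1,r2:Add3,r3:8,r4:Mul1
cycle 13: CDB Mul1=8; stall // r0:1,r1:Add1,r2:Add3,r3:8,r4:8
cycle 14: stall // r0:1,r1:Add1,r2:Add3,r3:8,r4:8
cycle 15: CDB Add1=12; issue ADD r3<-Add1 // r0:1,r1:12,r2:Add3,r3:Add1,r4:8
cycle 16: CDB Add2=9 // r0:1,r1:12,r2:Add3,r3:Add1,r4:8
cycle 17: - // r0:1,r1:12,r2:Add3,r3:Add1,r4:8
cycle 18: CDB Add1=13 // r0:1,r1:12,r2:Add3,r3:13,r4:8
cycle 19: CDB Add3=20 // r0:1,r1:12,r2:20,r3:13,r4:8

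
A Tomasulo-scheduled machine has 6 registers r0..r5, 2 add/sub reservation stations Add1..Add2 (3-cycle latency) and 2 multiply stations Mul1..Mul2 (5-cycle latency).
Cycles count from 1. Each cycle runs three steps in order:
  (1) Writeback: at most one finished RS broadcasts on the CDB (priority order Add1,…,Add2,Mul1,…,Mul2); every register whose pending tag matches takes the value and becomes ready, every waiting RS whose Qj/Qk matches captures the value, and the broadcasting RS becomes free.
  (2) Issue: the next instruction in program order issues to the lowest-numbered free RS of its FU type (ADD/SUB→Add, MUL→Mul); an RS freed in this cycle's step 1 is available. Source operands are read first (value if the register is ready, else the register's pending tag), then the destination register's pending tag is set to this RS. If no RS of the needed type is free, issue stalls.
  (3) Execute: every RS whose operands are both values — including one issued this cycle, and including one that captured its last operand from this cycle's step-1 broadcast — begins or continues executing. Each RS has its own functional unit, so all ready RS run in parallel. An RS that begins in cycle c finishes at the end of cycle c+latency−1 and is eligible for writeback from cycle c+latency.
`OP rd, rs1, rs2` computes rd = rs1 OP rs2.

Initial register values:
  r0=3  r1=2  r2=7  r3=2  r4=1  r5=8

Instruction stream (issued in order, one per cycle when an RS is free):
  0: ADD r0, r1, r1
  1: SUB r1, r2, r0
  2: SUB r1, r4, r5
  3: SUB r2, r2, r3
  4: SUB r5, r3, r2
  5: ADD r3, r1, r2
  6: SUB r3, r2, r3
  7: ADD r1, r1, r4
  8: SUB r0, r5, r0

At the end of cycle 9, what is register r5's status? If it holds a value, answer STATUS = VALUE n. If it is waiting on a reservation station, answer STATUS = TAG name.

STATUS = TAG Add2

cycle 1: issue ADD r0<-Add1 // r0:Add1,r1:2,r2:7,r3:2,r4:1,r5:8
cycle 2: issue SUB r1<-Add2 // r0:Add1,r1:Add2,r2:7,r3:2,r4:1,r5:8
cycle 3: stall // r0:Add1,r1:Add2,r2:7,r3:2,r4:1,r5:8
cycle 4: CDB Add1=4; issue SUB r1<-Add1 // r0:4,r1:Add1,r2:7,r3:2,r4:1,r5:8
cycle 5: stall // r0:4,r1:Add1,r2:7,r3:2,r4:1,r5:8
cycle 6: stall // r0:4,r1:Add1,r2:7,r3:2,r4:1,r5:8
cycle 7: CDB Add1=-7; issue SUB r2<-Add1 // r0:4,r1:-7,r2:Add1,r3:2,r4:1,r5:8
cycle 8: CDB Add2=3; issue SUB r5<-Add2 // r0:4,r1:-7,r2:Add1,r3:2,r4:1,r5:Add2
cycle 9: stall // r0:4,r1:-7,r2:Add1,r3:2,r4:1,r5:Add2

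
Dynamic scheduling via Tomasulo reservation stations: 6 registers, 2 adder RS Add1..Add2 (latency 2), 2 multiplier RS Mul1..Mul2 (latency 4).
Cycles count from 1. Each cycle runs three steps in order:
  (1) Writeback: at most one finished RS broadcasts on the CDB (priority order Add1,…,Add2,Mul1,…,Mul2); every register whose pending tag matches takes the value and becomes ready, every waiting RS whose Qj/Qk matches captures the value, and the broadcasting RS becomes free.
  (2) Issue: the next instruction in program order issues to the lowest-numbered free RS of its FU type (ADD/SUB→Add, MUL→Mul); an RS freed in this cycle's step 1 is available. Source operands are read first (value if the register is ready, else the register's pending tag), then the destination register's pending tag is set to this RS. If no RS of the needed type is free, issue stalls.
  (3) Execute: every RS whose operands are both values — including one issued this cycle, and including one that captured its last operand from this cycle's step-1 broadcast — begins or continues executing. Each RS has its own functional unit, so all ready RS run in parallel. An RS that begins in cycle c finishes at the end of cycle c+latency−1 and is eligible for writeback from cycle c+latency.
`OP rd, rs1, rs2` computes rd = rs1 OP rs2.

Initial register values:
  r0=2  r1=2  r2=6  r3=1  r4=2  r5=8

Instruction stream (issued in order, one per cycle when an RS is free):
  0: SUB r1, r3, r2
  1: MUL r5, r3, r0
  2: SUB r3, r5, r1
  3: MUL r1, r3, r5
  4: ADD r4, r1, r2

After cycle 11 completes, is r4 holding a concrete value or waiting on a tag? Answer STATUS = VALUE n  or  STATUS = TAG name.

STATUS = TAG Add2

c1: issue SUB r1<-Add1 | r0:2,r1:Add1,r2:6,r3:1,r4:2,r5:8
c2: issue MUL r5<-Mul1 | r0:2,r1:Add1,r2:6,r3:1,r4:2,r5:Mul1
c3: CDB Add1=-5; issue SUB r3<-Add1 | r0:2,r1:-5,r2:6,r3:Add1,r4:2,r5:Mul1
c4: issue MUL r1<-Mul2 | r0:2,r1:Mul2,r2:6,r3:Add1,r4:2,r5:Mul1
c5: issue ADD r4<-Add2 | r0:2,r1:Mul2,r2:6,r3:Add1,r4:Add2,r5:Mul1
c6: CDB Mul1=2 | r0:2,r1:Mul2,r2:6,r3:Add1,r4:Add2,r5:2
c7: - | r0:2,r1:Mul2,r2:6,r3:Add1,r4:Add2,r5:2
c8: CDB Add1=7 | r0:2,r1:Mul2,r2:6,r3:7,r4:Add2,r5:2
c9: - | r0:2,r1:Mul2,r2:6,r3:7,r4:Add2,r5:2
c10: - | r0:2,r1:Mul2,r2:6,r3:7,r4:Add2,r5:2
c11: - | r0:2,r1:Mul2,r2:6,r3:7,r4:Add2,r5:2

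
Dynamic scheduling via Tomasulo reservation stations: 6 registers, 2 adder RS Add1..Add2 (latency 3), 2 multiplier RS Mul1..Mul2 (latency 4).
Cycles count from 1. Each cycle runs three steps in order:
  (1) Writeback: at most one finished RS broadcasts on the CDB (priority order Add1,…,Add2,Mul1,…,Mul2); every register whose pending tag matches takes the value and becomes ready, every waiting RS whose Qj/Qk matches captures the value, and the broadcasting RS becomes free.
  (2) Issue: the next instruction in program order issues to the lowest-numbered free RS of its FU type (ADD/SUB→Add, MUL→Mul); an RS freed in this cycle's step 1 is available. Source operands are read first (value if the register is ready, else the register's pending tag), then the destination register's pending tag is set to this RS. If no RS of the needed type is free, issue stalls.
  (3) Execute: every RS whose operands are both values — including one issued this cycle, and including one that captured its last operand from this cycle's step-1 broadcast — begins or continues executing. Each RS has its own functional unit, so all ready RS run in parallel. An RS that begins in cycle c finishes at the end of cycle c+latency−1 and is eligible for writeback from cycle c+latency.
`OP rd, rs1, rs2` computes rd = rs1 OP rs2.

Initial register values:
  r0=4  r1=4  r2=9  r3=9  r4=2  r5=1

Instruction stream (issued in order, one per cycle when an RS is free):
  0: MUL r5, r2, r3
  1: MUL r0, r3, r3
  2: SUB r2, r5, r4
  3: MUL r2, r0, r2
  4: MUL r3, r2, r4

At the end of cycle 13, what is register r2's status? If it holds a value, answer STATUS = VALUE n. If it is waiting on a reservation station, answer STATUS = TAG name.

STATUS = VALUE 6399

  c1: issue MUL r5<-Mul1  regs: r0:4,r1:4,r2:9,r3:9,r4:2,r5:Mul1
  c2: issue MUL r0<-Mul2  regs: r0:Mul2,r1:4,r2:9,r3:9,r4:2,r5:Mul1
  c3: issue SUB r2<-Add1  regs: r0:Mul2,r1:4,r2:Add1,r3:9,r4:2,r5:Mul1
  c4: stall  regs: r0:Mul2,r1:4,r2:Add1,r3:9,r4:2,r5:Mul1
  c5: CDB Mul1=81; issue MUL r2<-Mul1  regs: r0:Mul2,r1:4,r2:Mul1,r3:9,r4:2,r5:81
  c6: CDB Mul2=81; issue MUL r3<-Mul2  regs: r0:81,r1:4,r2:Mul1,r3:Mul2,r4:2,r5:81
  c7: -  regs: r0:81,r1:4,r2:Mul1,r3:Mul2,r4:2,r5:81
  c8: CDB Add1=79  regs: r0:81,r1:4,r2:Mul1,r3:Mul2,r4:2,r5:81
  c9: -  regs: r0:81,r1:4,r2:Mul1,r3:Mul2,r4:2,r5:81
  c10: -  regs: r0:81,r1:4,r2:Mul1,r3:Mul2,r4:2,r5:81
  c11: -  regs: r0:81,r1:4,r2:Mul1,r3:Mul2,r4:2,r5:81
  c12: CDB Mul1=6399  regs: r0:81,r1:4,r2:6399,r3:Mul2,r4:2,r5:81
  c13: -  regs: r0:81,r1:4,r2:6399,r3:Mul2,r4:2,r5:81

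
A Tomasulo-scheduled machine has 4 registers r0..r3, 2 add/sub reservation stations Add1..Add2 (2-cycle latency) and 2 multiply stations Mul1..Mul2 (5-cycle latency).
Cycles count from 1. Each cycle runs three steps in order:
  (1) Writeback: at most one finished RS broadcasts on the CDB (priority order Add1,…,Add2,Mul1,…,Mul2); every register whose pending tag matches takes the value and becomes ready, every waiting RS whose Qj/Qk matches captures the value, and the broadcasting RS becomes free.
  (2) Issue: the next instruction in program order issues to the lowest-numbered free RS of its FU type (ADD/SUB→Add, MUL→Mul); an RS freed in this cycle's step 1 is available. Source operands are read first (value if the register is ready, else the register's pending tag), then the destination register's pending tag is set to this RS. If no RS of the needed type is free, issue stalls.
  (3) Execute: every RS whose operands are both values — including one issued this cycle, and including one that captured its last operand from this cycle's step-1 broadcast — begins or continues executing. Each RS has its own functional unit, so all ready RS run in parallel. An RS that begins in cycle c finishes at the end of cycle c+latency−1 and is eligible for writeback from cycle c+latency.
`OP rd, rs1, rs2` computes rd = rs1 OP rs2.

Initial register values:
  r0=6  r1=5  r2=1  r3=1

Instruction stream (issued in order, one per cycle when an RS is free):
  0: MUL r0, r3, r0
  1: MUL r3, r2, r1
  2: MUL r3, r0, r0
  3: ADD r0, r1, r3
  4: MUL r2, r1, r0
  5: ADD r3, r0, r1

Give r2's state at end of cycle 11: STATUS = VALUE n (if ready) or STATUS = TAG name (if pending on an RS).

cycle 1: issue MUL r0<-Mul1 // r0:Mul1,r1:5,r2:1,r3:1
cycle 2: issue MUL r3<-Mul2 // r0:Mul1,r1:5,r2:1,r3:Mul2
cycle 3: stall // r0:Mul1,r1:5,r2:1,r3:Mul2
cycle 4: stall // r0:Mul1,r1:5,r2:1,r3:Mul2
cycle 5: stall // r0:Mul1,r1:5,r2:1,r3:Mul2
cycle 6: CDB Mul1=6; issue MUL r3<-Mul1 // r0:6,r1:5,r2:1,r3:Mul1
cycle 7: CDB Mul2=5; issue ADD r0<-Add1 // r0:Add1,r1:5,r2:1,r3:Mul1
cycle 8: issue MUL r2<-Mul2 // r0:Add1,r1:5,r2:Mul2,r3:Mul1
cycle 9: issue ADD r3<-Add2 // r0:Add1,r1:5,r2:Mul2,r3:Add2
cycle 10: - // r0:Add1,r1:5,r2:Mul2,r3:Add2
cycle 11: CDB Mul1=36 // r0:Add1,r1:5,r2:Mul2,r3:Add2

STATUS = TAG Mul2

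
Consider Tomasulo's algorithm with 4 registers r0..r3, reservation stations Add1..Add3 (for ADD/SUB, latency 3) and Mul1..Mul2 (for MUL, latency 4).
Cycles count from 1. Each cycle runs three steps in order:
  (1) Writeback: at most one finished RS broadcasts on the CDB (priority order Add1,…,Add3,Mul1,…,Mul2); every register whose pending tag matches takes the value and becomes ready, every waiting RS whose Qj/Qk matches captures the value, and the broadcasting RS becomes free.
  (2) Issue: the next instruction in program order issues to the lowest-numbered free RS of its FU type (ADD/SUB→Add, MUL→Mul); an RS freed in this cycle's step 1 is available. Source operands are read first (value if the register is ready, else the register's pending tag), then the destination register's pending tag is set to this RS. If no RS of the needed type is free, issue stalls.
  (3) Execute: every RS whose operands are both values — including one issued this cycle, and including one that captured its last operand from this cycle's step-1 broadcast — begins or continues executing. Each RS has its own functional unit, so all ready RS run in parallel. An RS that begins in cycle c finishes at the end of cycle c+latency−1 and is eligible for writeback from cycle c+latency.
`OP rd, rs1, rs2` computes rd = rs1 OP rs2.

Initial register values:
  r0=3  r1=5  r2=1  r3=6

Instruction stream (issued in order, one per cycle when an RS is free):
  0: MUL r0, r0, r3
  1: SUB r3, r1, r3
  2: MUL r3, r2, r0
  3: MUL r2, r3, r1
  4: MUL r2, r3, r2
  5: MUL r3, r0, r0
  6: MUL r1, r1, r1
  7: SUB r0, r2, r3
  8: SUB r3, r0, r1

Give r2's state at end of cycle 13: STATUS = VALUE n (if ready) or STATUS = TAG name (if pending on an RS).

c1: issue MUL r0<-Mul1 | r0:Mul1,r1:5,r2:1,r3:6
c2: issue SUB r3<-Add1 | r0:Mul1,r1:5,r2:1,r3:Add1
c3: issue MUL r3<-Mul2 | r0:Mul1,r1:5,r2:1,r3:Mul2
c4: stall | r0:Mul1,r1:5,r2:1,r3:Mul2
c5: CDB Add1=-1; stall | r0:Mul1,r1:5,r2:1,r3:Mul2
c6: CDB Mul1=18; issue MUL r2<-Mul1 | r0:18,r1:5,r2:Mul1,r3:Mul2
c7: stall | r0:18,r1:5,r2:Mul1,r3:Mul2
c8: stall | r0:18,r1:5,r2:Mul1,r3:Mul2
c9: stall | r0:18,r1:5,r2:Mul1,r3:Mul2
c10: CDB Mul2=18; issue MUL r2<-Mul2 | r0:18,r1:5,r2:Mul2,r3:18
c11: stall | r0:18,r1:5,r2:Mul2,r3:18
c12: stall | r0:18,r1:5,r2:Mul2,r3:18
c13: stall | r0:18,r1:5,r2:Mul2,r3:18

STATUS = TAG Mul2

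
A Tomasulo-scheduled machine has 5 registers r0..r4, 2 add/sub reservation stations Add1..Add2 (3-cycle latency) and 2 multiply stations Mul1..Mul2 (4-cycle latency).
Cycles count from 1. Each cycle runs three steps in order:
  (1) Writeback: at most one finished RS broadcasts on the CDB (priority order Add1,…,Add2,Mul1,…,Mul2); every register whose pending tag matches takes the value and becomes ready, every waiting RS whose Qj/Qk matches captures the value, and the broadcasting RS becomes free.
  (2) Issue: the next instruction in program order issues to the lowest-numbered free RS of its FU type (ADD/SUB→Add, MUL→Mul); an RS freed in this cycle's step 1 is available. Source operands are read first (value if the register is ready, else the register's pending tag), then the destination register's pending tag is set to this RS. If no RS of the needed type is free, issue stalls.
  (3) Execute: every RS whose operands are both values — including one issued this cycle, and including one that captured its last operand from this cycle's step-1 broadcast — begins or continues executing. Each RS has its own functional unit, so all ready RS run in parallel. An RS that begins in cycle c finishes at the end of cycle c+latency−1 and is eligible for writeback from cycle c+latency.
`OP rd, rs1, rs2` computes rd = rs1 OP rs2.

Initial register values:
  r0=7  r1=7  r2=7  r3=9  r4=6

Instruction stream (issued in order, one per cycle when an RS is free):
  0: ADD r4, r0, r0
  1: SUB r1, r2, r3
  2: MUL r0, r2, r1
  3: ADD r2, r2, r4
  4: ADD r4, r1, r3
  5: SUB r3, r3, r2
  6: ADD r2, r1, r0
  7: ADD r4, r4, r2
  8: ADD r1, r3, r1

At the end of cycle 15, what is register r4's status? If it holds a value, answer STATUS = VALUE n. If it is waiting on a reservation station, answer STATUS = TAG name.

STATUS = VALUE -9

cycle 1: issue ADD r4<-Add1 // r0:7,r1:7,r2:7,r3:9,r4:Add1
cycle 2: issue SUB r1<-Add2 // r0:7,r1:Add2,r2:7,r3:9,r4:Add1
cycle 3: issue MUL r0<-Mul1 // r0:Mul1,r1:Add2,r2:7,r3:9,r4:Add1
cycle 4: CDB Add1=14; issue ADD r2<-Add1 // r0:Mul1,r1:Add2,r2:Add1,r3:9,r4:14
cycle 5: CDB Add2=-2; issue ADD r4<-Add2 // r0:Mul1,r1:-2,r2:Add1,r3:9,r4:Add2
cycle 6: stall // r0:Mul1,r1:-2,r2:Add1,r3:9,r4:Add2
cycle 7: CDB Add1=21; issue SUB r3<-Add1 // r0:Mul1,r1:-2,r2:21,r3:Add1,r4:Add2
cycle 8: CDB Add2=7; issue ADD r2<-Add2 // r0:Mul1,r1:-2,r2:Add2,r3:Add1,r4:7
cycle 9: CDB Mul1=-14; stall // r0:-14,r1:-2,r2:Add2,r3:Add1,r4:7
cycle 10: CDB Add1=-12; issue ADD r4<-Add1 // r0:-14,r1:-2,r2:Add2,r3:-12,r4:Add1
cycle 11: stall // r0:-14,r1:-2,r2:Add2,r3:-12,r4:Add1
cycle 12: CDB Add2=-16; issue ADD r1<-Add2 // r0:-14,r1:Add2,r2:-16,r3:-12,r4:Add1
cycle 13: - // r0:-14,r1:Add2,r2:-16,r3:-12,r4:Add1
cycle 14: - // r0:-14,r1:Add2,r2:-16,r3:-12,r4:Add1
cycle 15: CDB Add1=-9 // r0:-14,r1:Add2,r2:-16,r3:-12,r4:-9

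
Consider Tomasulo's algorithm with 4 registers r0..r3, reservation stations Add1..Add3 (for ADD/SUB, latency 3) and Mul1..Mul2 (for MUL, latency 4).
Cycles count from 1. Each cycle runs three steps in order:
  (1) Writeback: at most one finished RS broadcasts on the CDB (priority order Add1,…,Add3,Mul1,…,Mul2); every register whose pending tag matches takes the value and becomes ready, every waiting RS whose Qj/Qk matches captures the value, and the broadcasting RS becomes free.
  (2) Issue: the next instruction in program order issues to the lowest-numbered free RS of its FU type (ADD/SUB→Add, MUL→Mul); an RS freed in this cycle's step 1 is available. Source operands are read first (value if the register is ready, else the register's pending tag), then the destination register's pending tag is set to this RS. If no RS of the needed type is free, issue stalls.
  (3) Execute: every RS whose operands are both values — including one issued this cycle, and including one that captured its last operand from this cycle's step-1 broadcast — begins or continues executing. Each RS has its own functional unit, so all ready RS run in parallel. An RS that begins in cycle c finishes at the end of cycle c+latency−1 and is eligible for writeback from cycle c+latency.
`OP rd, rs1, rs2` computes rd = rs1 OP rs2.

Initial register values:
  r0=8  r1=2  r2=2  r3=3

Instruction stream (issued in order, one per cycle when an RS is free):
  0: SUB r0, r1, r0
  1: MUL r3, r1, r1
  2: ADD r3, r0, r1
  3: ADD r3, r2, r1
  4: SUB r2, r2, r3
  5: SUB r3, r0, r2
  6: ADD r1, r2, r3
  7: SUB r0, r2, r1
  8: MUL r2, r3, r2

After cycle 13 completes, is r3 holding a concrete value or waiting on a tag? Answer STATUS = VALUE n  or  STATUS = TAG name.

cycle 1: issue SUB r0<-Add1 // r0:Add1,r1:2,r2:2,r3:3
cycle 2: issue MUL r3<-Mul1 // r0:Add1,r1:2,r2:2,r3:Mul1
cycle 3: issue ADD r3<-Add2 // r0:Add1,r1:2,r2:2,r3:Add2
cycle 4: CDB Add1=-6; issue ADD r3<-Add1 // r0:-6,r1:2,r2:2,r3:Add1
cycle 5: issue SUB r2<-Add3 // r0:-6,r1:2,r2:Add3,r3:Add1
cycle 6: CDB Mul1=4; stall // r0:-6,r1:2,r2:Add3,r3:Add1
cycle 7: CDB Add1=4; issue SUB r3<-Add1 // r0:-6,r1:2,r2:Add3,r3:Add1
cycle 8: CDB Add2=-4; issue ADD r1<-Add2 // r0:-6,r1:Add2,r2:Add3,r3:Add1
cycle 9: stall // r0:-6,r1:Add2,r2:Add3,r3:Add1
cycle 10: CDB Add3=-2; issue SUB r0<-Add3 // r0:Add3,r1:Add2,r2:-2,r3:Add1
cycle 11: issue MUL r2<-Mul1 // r0:Add3,r1:Add2,r2:Mul1,r3:Add1
cycle 12: - // r0:Add3,r1:Add2,r2:Mul1,r3:Add1
cycle 13: CDB Add1=-4 // r0:Add3,r1:Add2,r2:Mul1,r3:-4

STATUS = VALUE -4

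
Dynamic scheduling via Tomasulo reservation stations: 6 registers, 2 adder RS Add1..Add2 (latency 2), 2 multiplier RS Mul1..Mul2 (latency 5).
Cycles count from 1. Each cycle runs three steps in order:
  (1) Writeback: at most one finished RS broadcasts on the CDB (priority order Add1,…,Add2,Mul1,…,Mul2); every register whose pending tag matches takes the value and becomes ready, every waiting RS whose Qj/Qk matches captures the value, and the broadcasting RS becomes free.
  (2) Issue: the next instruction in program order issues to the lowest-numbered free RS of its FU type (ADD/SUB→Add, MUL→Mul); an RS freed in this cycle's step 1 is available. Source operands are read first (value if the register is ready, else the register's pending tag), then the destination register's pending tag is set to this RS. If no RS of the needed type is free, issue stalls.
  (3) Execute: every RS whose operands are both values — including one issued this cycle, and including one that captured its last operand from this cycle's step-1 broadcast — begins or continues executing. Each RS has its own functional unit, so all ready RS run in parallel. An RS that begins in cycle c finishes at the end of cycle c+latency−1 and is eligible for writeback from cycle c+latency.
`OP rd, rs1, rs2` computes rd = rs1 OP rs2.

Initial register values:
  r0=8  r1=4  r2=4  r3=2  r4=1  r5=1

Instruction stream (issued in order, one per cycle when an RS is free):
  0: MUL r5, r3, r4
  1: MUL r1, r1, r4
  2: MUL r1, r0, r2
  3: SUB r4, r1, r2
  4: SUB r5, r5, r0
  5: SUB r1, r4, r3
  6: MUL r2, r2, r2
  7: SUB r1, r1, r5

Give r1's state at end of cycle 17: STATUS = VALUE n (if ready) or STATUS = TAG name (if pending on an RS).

STATUS = VALUE 32

  c1: issue MUL r5<-Mul1  regs: r0:8,r1:4,r2:4,r3:2,r4:1,r5:Mul1
  c2: issue MUL r1<-Mul2  regs: r0:8,r1:Mul2,r2:4,r3:2,r4:1,r5:Mul1
  c3: stall  regs: r0:8,r1:Mul2,r2:4,r3:2,r4:1,r5:Mul1
  c4: stall  regs: r0:8,r1:Mul2,r2:4,r3:2,r4:1,r5:Mul1
  c5: stall  regs: r0:8,r1:Mul2,r2:4,r3:2,r4:1,r5:Mul1
  c6: CDB Mul1=2; issue MUL r1<-Mul1  regs: r0:8,r1:Mul1,r2:4,r3:2,r4:1,r5:2
  c7: CDB Mul2=4; issue SUB r4<-Add1  regs: r0:8,r1:Mul1,r2:4,r3:2,r4:Add1,r5:2
  c8: issue SUB r5<-Add2  regs: r0:8,r1:Mul1,r2:4,r3:2,r4:Add1,r5:Add2
  c9: stall  regs: r0:8,r1:Mul1,r2:4,r3:2,r4:Add1,r5:Add2
  c10: CDB Add2=-6; issue SUB r1<-Add2  regs: r0:8,r1:Add2,r2:4,r3:2,r4:Add1,r5:-6
  c11: CDB Mul1=32; issue MUL r2<-Mul1  regs: r0:8,r1:Add2,r2:Mul1,r3:2,r4:Add1,r5:-6
  c12: stall  regs: r0:8,r1:Add2,r2:Mul1,r3:2,r4:Add1,r5:-6
  c13: CDB Add1=28; issue SUB r1<-Add1  regs: r0:8,r1:Add1,r2:Mul1,r3:2,r4:28,r5:-6
  c14: -  regs: r0:8,r1:Add1,r2:Mul1,r3:2,r4:28,r5:-6
  c15: CDB Add2=26  regs: r0:8,r1:Add1,r2:Mul1,r3:2,r4:28,r5:-6
  c16: CDB Mul1=16  regs: r0:8,r1:Add1,r2:16,r3:2,r4:28,r5:-6
  c17: CDB Add1=32  regs: r0:8,r1:32,r2:16,r3:2,r4:28,r5:-6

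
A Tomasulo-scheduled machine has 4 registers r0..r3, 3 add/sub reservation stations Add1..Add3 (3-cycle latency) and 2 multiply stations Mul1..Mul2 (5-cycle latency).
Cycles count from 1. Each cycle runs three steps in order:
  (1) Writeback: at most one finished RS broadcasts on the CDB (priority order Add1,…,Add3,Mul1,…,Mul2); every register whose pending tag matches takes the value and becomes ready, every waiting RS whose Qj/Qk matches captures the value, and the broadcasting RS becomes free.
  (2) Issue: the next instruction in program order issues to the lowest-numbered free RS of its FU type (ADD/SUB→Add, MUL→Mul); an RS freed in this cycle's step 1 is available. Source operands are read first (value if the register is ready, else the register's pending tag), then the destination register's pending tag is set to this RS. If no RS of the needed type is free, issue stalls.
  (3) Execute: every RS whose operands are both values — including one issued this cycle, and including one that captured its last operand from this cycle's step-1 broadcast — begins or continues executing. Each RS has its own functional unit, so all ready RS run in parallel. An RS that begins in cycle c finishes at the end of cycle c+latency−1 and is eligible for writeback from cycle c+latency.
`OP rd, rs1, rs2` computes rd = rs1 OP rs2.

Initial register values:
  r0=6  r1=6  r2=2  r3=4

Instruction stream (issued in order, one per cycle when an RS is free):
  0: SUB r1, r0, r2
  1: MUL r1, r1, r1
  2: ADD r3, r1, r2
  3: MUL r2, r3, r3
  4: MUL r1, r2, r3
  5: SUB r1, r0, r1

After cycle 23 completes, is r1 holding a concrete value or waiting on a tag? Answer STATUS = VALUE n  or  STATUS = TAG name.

  c1: issue SUB r1<-Add1  regs: r0:6,r1:Add1,r2:2,r3:4
  c2: issue MUL r1<-Mul1  regs: r0:6,r1:Mul1,r2:2,r3:4
  c3: issue ADD r3<-Add2  regs: r0:6,r1:Mul1,r2:2,r3:Add2
  c4: CDB Add1=4; issue MUL r2<-Mul2  regs: r0:6,r1:Mul1,r2:Mul2,r3:Add2
  c5: stall  regs: r0:6,r1:Mul1,r2:Mul2,r3:Add2
  c6: stall  regs: r0:6,r1:Mul1,r2:Mul2,r3:Add2
  c7: stall  regs: r0:6,r1:Mul1,r2:Mul2,r3:Add2
  c8: stall  regs: r0:6,r1:Mul1,r2:Mul2,r3:Add2
  c9: CDB Mul1=16; issue MUL r1<-Mul1  regs: r0:6,r1:Mul1,r2:Mul2,r3:Add2
  c10: issue SUB r1<-Add1  regs: r0:6,r1:Add1,r2:Mul2,r3:Add2
  c11: -  regs: r0:6,r1:Add1,r2:Mul2,r3:Add2
  c12: CDB Add2=18  regs: r0:6,r1:Add1,r2:Mul2,r3:18
  c13: -  regs: r0:6,r1:Add1,r2:Mul2,r3:18
  c14: -  regs: r0:6,r1:Add1,r2:Mul2,r3:18
  c15: -  regs: r0:6,r1:Add1,r2:Mul2,r3:18
  c16: -  regs: r0:6,r1:Add1,r2:Mul2,r3:18
  c17: CDB Mul2=324  regs: r0:6,r1:Add1,r2:324,r3:18
  c18: -  regs: r0:6,r1:Add1,r2:324,r3:18
  c19: -  regs: r0:6,r1:Add1,r2:324,r3:18
  c20: -  regs: r0:6,r1:Add1,r2:324,r3:18
  c21: -  regs: r0:6,r1:Add1,r2:324,r3:18
  c22: CDB Mul1=5832  regs: r0:6,r1:Add1,r2:324,r3:18
  c23: -  regs: r0:6,r1:Add1,r2:324,r3:18

STATUS = TAG Add1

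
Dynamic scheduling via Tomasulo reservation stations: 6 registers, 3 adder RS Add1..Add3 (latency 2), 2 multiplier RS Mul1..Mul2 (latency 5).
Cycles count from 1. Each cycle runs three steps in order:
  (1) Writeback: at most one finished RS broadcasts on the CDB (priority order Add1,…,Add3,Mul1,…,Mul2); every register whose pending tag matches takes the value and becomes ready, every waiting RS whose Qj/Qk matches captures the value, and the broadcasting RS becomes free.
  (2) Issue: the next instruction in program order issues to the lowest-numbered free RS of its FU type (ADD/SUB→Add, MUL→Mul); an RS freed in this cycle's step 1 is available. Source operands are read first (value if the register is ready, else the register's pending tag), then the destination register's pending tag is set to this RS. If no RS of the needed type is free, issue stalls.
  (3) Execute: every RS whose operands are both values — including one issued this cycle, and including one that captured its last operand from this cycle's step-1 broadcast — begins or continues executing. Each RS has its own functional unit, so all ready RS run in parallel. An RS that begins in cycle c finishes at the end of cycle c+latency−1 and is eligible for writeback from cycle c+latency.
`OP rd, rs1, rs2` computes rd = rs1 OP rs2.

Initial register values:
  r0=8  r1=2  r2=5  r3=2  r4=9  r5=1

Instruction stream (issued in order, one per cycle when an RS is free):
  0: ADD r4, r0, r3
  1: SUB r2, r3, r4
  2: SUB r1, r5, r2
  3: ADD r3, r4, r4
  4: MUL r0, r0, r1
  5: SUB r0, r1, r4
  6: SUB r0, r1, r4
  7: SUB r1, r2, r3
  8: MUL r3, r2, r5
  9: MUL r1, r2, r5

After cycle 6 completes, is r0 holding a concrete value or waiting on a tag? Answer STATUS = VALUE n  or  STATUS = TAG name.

cycle 1: issue ADD r4<-Add1 // r0:8,r1:2,r2:5,r3:2,r4:Add1,r5:1
cycle 2: issue SUB r2<-Add2 // r0:8,r1:2,r2:Add2,r3:2,r4:Add1,r5:1
cycle 3: CDB Add1=10; issue SUB r1<-Add1 // r0:8,r1:Add1,r2:Add2,r3:2,r4:10,r5:1
cycle 4: issue ADD r3<-Add3 // r0:8,r1:Add1,r2:Add2,r3:Add3,r4:10,r5:1
cycle 5: CDB Add2=-8; issue MUL r0<-Mul1 // r0:Mul1,r1:Add1,r2:-8,r3:Add3,r4:10,r5:1
cycle 6: CDB Add3=20; issue SUB r0<-Add2 // r0:Add2,r1:Add1,r2:-8,r3:20,r4:10,r5:1

STATUS = TAG Add2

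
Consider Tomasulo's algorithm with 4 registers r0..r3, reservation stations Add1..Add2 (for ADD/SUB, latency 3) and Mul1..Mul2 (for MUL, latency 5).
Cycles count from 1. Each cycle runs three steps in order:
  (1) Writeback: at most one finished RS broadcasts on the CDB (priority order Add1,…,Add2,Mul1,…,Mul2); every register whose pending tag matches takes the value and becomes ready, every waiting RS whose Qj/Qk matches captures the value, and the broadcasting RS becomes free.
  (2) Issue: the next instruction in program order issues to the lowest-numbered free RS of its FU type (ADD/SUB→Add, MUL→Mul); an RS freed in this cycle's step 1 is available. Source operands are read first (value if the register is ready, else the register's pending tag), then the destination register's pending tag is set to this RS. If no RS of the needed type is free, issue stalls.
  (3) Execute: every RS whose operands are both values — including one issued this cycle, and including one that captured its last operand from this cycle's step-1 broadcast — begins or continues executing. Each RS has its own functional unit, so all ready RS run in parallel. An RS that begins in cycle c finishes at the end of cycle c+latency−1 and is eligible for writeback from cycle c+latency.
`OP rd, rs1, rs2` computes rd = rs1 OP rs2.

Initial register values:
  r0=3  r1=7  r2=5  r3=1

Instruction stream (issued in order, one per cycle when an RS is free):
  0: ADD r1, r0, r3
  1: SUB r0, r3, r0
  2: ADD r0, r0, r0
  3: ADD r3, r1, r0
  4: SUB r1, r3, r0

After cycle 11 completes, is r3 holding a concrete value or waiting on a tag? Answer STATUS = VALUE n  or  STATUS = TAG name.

STATUS = VALUE 0

  c1: issue ADD r1<-Add1  regs: r0:3,r1:Add1,r2:5,r3:1
  c2: issue SUB r0<-Add2  regs: r0:Add2,r1:Add1,r2:5,r3:1
  c3: stall  regs: r0:Add2,r1:Add1,r2:5,r3:1
  c4: CDB Add1=4; issue ADD r0<-Add1  regs: r0:Add1,r1:4,r2:5,r3:1
  c5: CDB Add2=-2; issue ADD r3<-Add2  regs: r0:Add1,r1:4,r2:5,r3:Add2
  c6: stall  regs: r0:Add1,r1:4,r2:5,r3:Add2
  c7: stall  regs: r0:Add1,r1:4,r2:5,r3:Add2
  c8: CDB Add1=-4; issue SUB r1<-Add1  regs: r0:-4,r1:Add1,r2:5,r3:Add2
  c9: -  regs: r0:-4,r1:Add1,r2:5,r3:Add2
  c10: -  regs: r0:-4,r1:Add1,r2:5,r3:Add2
  c11: CDB Add2=0  regs: r0:-4,r1:Add1,r2:5,r3:0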